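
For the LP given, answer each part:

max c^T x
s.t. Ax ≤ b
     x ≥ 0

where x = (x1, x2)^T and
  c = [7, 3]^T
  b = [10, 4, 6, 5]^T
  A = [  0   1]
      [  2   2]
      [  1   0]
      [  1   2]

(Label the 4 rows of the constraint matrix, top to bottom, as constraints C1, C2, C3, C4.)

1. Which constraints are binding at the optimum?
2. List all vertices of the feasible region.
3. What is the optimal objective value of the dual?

1. C2, x2 ≥ 0
2. (0, 0), (2, 0), (0, 2)
3. 14 (by strong duality, equal to the primal optimum)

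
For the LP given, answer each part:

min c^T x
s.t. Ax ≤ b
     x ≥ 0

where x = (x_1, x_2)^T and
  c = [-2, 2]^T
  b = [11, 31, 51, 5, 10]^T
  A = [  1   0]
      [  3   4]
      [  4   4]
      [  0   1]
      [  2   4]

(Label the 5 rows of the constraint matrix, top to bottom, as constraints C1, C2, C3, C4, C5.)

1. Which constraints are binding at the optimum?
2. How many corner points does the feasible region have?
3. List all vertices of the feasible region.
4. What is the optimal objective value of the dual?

1. C5, x_2 ≥ 0
2. 3
3. (0, 0), (5, 0), (0, 2.5)
4. -10 (by strong duality, equal to the primal optimum)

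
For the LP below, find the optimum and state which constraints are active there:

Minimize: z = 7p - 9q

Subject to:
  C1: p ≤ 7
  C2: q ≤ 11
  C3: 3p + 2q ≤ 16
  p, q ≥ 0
Optimal: p = 0, q = 8
Slack at optimum:
  C1: slack = 7
  C2: slack = 3
  C3: slack = 0 (binding)
  p ≥ 0: p = 0 (binding)
  q ≥ 0: q = 8
Binding constraints: C3, p ≥ 0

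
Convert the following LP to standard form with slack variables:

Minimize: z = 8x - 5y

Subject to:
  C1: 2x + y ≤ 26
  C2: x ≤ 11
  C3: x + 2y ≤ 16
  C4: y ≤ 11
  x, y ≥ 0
min z = 8x - 5y

s.t.
  2x + y + s1 = 26
  x + s2 = 11
  x + 2y + s3 = 16
  y + s4 = 11
  x, y, s1, s2, s3, s4 ≥ 0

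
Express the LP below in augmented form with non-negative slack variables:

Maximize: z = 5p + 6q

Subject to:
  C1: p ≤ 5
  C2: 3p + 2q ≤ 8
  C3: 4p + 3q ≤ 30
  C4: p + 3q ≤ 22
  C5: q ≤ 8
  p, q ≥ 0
max z = 5p + 6q

s.t.
  p + s1 = 5
  3p + 2q + s2 = 8
  4p + 3q + s3 = 30
  p + 3q + s4 = 22
  q + s5 = 8
  p, q, s1, s2, s3, s4, s5 ≥ 0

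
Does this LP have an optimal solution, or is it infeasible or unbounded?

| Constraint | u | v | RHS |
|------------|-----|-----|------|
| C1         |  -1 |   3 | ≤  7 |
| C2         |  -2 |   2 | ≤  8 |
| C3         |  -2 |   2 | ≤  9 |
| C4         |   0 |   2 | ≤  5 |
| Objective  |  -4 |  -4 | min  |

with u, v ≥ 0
Feasible point: (0, 0) satisfies every constraint, so the LP is feasible.
Direction d = (1, 0): for each constraint row a, a·d ≤ 0 —
  (-1)(1) + (3)(0) = -1 ≤ 0
  (-2)(1) + (2)(0) = -2 ≤ 0
  (-2)(1) + (2)(0) = -2 ≤ 0
  (0)(1) + (2)(0) = 0 ≤ 0
and d ≥ 0, so (0, 0) + t·d stays feasible for every t ≥ 0. Along this ray z = -4u - 4v changes by -4 per unit t, so z → −∞.

Unbounded — the objective can decrease without bound over the feasible region.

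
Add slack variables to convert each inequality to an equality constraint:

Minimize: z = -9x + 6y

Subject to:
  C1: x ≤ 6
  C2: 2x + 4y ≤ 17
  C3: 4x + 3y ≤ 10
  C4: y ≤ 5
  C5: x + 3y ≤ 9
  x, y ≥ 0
min z = -9x + 6y

s.t.
  x + s1 = 6
  2x + 4y + s2 = 17
  4x + 3y + s3 = 10
  y + s4 = 5
  x + 3y + s5 = 9
  x, y, s1, s2, s3, s4, s5 ≥ 0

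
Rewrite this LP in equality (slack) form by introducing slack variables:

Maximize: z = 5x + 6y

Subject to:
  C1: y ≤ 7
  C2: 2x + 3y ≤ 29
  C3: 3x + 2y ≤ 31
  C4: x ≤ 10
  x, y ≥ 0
max z = 5x + 6y

s.t.
  y + s1 = 7
  2x + 3y + s2 = 29
  3x + 2y + s3 = 31
  x + s4 = 10
  x, y, s1, s2, s3, s4 ≥ 0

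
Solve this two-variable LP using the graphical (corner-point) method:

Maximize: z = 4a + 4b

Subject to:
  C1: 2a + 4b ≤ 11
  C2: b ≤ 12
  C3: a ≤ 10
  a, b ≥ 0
Each vertex is the intersection of two constraint boundaries that also satisfies all remaining constraints:
  a = 0 and b = 0 → (0, 0)
  2a + 4b = 11 and b = 0 → (5.5, 0)
  2a + 4b = 11 and a = 0 → (0, 2.75)

Evaluating z = 4a + 4b at each vertex:
  (0, 0): z = 0
  (5.5, 0): z = 22
  (0, 2.75): z = 11

The maximum is at (5.5, 0) with z = 22.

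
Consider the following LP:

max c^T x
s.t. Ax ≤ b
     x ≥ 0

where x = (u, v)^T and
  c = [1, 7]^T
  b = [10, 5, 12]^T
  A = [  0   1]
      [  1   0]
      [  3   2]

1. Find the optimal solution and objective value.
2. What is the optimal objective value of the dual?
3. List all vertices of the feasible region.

1. u = 0, v = 6, z = 42
2. 42 (by strong duality, equal to the primal optimum)
3. (0, 0), (4, 0), (0, 6)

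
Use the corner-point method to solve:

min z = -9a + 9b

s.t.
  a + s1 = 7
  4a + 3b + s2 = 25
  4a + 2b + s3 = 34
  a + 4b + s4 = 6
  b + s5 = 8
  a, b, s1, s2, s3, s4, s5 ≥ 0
Each vertex is the intersection of two constraint boundaries that also satisfies all remaining constraints:
  a = 0 and b = 0 → (0, 0)
  a + 4b = 6 and b = 0 → (6, 0)
  a + 4b = 6 and a = 0 → (0, 1.5)

Evaluating z = -9a + 9b at each vertex:
  (0, 0): z = 0
  (6, 0): z = -54
  (0, 1.5): z = 13.5

The minimum is at (6, 0) with z = -54.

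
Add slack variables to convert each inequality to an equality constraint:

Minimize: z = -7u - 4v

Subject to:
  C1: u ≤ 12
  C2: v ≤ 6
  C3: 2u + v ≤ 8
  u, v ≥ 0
min z = -7u - 4v

s.t.
  u + s1 = 12
  v + s2 = 6
  2u + v + s3 = 8
  u, v, s1, s2, s3 ≥ 0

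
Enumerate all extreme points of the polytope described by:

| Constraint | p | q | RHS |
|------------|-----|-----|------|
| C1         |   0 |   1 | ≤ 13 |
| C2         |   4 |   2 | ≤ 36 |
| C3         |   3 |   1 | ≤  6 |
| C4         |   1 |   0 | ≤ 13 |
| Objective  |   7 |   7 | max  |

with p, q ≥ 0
Each vertex is the intersection of two constraint boundaries that also satisfies all remaining constraints:
  p = 0 and q = 0 → (0, 0)
  3p + q = 6 and q = 0 → (2, 0)
  3p + q = 6 and p = 0 → (0, 6)

Vertices: (0, 0), (2, 0), (0, 6)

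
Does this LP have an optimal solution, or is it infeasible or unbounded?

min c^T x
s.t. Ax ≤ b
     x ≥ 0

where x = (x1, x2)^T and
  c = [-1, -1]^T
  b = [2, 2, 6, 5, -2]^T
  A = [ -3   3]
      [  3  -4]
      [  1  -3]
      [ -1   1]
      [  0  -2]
Feasible point: (1, 1) satisfies every constraint, so the LP is feasible.
Direction d = (1, 1): for each constraint row a, a·d ≤ 0 —
  (-3)(1) + (3)(1) = 0 ≤ 0
  (3)(1) + (-4)(1) = -1 ≤ 0
  (1)(1) + (-3)(1) = -2 ≤ 0
  (-1)(1) + (1)(1) = 0 ≤ 0
  (0)(1) + (-2)(1) = -2 ≤ 0
and d ≥ 0, so (1, 1) + t·d stays feasible for every t ≥ 0. Along this ray z = -x1 - x2 changes by -2 per unit t, so z → −∞.

Unbounded — the objective can decrease without bound over the feasible region.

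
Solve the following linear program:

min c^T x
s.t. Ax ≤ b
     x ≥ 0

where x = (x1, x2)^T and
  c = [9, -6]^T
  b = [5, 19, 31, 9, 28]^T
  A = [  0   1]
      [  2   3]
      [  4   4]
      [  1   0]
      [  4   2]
Each vertex is the intersection of two constraint boundaries that also satisfies all remaining constraints:
  x1 = 0 and x2 = 0 → (0, 0)
  4x1 + 2x2 = 28 and x2 = 0 → (7, 0)
  4x1 + 4x2 = 31 and 4x1 + 2x2 = 28 → (6.25, 1.5)
  2x1 + 3x2 = 19 and 4x1 + 4x2 = 31 → (4.25, 3.5)
  x2 = 5 and 2x1 + 3x2 = 19 → (2, 5)
  x2 = 5 and x1 = 0 → (0, 5)

Evaluating z = 9x1 - 6x2 at each vertex:
  (0, 0): z = 0
  (7, 0): z = 63
  (6.25, 1.5): z = 47.25
  (4.25, 3.5): z = 17.25
  (2, 5): z = -12
  (0, 5): z = -30

The minimum is at (0, 5) with z = -30.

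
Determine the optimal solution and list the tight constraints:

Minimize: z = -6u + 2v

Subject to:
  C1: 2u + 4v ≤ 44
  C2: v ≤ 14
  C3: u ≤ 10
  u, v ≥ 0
Optimal: u = 10, v = 0
Slack at optimum:
  C1: slack = 24
  C2: slack = 14
  C3: slack = 0 (binding)
  u ≥ 0: u = 10
  v ≥ 0: v = 0 (binding)
Binding constraints: C3, v ≥ 0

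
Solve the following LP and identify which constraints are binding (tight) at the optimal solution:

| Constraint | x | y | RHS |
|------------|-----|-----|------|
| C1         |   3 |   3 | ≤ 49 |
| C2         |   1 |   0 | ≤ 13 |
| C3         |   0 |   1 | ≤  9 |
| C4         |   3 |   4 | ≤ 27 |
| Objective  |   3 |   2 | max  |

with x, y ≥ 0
Optimal: x = 9, y = 0
Slack at optimum:
  C1: slack = 22
  C2: slack = 4
  C3: slack = 9
  C4: slack = 0 (binding)
  x ≥ 0: x = 9
  y ≥ 0: y = 0 (binding)
Binding constraints: C4, y ≥ 0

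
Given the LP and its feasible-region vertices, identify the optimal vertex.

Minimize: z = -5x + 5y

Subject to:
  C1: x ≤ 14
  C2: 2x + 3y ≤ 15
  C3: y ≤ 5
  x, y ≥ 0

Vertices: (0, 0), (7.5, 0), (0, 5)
Evaluating z = -5x + 5y at each vertex:
  (0, 0): z = 0
  (7.5, 0): z = -37.5
  (0, 5): z = 25

The smallest value is z = -37.5, attained at (7.5, 0).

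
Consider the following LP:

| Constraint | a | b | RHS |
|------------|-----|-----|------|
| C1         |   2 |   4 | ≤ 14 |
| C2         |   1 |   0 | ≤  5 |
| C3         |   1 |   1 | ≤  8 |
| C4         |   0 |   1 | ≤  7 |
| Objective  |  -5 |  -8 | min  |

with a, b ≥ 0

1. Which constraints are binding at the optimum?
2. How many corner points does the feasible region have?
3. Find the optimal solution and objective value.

1. C1, C2
2. 4
3. a = 5, b = 1, z = -33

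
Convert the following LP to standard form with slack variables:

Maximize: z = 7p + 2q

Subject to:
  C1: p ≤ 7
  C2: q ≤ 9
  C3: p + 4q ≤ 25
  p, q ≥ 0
max z = 7p + 2q

s.t.
  p + s1 = 7
  q + s2 = 9
  p + 4q + s3 = 25
  p, q, s1, s2, s3 ≥ 0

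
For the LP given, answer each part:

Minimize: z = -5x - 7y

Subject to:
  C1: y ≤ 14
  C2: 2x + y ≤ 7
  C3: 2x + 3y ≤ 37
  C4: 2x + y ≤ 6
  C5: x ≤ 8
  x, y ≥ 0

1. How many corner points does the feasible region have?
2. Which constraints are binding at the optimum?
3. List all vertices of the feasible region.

1. 3
2. C4, x ≥ 0
3. (0, 0), (3, 0), (0, 6)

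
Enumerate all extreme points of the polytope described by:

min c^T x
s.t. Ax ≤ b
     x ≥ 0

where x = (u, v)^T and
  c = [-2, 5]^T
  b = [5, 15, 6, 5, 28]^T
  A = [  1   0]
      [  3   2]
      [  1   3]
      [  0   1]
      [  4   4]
Each vertex is the intersection of two constraint boundaries that also satisfies all remaining constraints:
  u = 0 and v = 0 → (0, 0)
  u = 5 and 3u + 2v = 15 → (5, 0)
  3u + 2v = 15 and u + 3v = 6 → (4.714, 0.4286)
  u + 3v = 6 and u = 0 → (0, 2)

Vertices: (0, 0), (5, 0), (4.714, 0.4286), (0, 2)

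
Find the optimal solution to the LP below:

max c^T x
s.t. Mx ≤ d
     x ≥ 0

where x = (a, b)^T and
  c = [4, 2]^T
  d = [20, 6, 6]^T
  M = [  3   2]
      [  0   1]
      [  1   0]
Each vertex is the intersection of two constraint boundaries that also satisfies all remaining constraints:
  a = 0 and b = 0 → (0, 0)
  a = 6 and b = 0 → (6, 0)
  3a + 2b = 20 and a = 6 → (6, 1)
  3a + 2b = 20 and b = 6 → (2.667, 6)
  b = 6 and a = 0 → (0, 6)

Evaluating z = 4a + 2b at each vertex:
  (0, 0): z = 0
  (6, 0): z = 24
  (6, 1): z = 26
  (2.667, 6): z = 22.67
  (0, 6): z = 12

The maximum is at (6, 1) with z = 26.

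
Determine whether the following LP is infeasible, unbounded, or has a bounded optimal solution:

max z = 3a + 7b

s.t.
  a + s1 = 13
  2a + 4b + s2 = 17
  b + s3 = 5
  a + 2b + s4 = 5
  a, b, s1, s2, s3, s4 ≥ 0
The point (0, 2.5) satisfies every constraint, so the LP is feasible; the constraints give a ≤ 13 and b ≤ 5, which with a, b ≥ 0 keep the feasible region inside a bounded box. A feasible, bounded LP attains a finite optimum at a vertex.

Bounded optimum: z* = 17.5 at (0, 2.5).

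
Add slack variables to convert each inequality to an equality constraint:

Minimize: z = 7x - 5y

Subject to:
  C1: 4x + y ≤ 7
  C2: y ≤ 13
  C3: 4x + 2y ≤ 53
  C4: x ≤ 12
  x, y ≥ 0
min z = 7x - 5y

s.t.
  4x + y + s1 = 7
  y + s2 = 13
  4x + 2y + s3 = 53
  x + s4 = 12
  x, y, s1, s2, s3, s4 ≥ 0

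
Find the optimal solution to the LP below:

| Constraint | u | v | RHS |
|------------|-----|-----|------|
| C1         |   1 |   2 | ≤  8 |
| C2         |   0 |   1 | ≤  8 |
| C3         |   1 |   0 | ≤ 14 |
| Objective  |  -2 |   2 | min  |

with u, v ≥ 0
Each vertex is the intersection of two constraint boundaries that also satisfies all remaining constraints:
  u = 0 and v = 0 → (0, 0)
  u + 2v = 8 and v = 0 → (8, 0)
  u + 2v = 8 and u = 0 → (0, 4)

Evaluating z = -2u + 2v at each vertex:
  (0, 0): z = 0
  (8, 0): z = -16
  (0, 4): z = 8

The minimum is at (8, 0) with z = -16.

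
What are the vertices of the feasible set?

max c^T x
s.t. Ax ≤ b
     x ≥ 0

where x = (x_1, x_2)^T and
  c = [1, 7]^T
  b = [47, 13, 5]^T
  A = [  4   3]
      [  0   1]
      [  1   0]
Each vertex is the intersection of two constraint boundaries that also satisfies all remaining constraints:
  x_1 = 0 and x_2 = 0 → (0, 0)
  x_1 = 5 and x_2 = 0 → (5, 0)
  4x_1 + 3x_2 = 47 and x_1 = 5 → (5, 9)
  4x_1 + 3x_2 = 47 and x_2 = 13 → (2, 13)
  x_2 = 13 and x_1 = 0 → (0, 13)

Vertices: (0, 0), (5, 0), (5, 9), (2, 13), (0, 13)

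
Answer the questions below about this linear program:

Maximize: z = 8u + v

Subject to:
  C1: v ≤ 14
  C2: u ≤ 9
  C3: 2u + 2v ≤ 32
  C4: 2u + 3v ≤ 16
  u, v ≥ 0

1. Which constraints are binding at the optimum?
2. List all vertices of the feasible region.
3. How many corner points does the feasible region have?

1. C4, v ≥ 0
2. (0, 0), (8, 0), (0, 5.333)
3. 3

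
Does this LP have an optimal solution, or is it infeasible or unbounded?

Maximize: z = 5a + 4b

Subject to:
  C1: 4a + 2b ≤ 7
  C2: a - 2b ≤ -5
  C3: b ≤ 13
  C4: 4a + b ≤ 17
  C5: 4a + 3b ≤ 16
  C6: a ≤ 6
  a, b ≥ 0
The point (0, 3.5) satisfies every constraint, so the LP is feasible; the constraints give a ≤ 6 and b ≤ 13, which with a, b ≥ 0 keep the feasible region inside a bounded box. A feasible, bounded LP attains a finite optimum at a vertex.

Feasible with finite optimum z* = 14 at (0, 3.5).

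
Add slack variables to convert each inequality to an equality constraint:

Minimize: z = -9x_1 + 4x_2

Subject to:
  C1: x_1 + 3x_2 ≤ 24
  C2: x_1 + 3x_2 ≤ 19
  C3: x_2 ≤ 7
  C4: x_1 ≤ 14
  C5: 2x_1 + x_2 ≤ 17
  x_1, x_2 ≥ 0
min z = -9x_1 + 4x_2

s.t.
  x_1 + 3x_2 + s1 = 24
  x_1 + 3x_2 + s2 = 19
  x_2 + s3 = 7
  x_1 + s4 = 14
  2x_1 + x_2 + s5 = 17
  x_1, x_2, s1, s2, s3, s4, s5 ≥ 0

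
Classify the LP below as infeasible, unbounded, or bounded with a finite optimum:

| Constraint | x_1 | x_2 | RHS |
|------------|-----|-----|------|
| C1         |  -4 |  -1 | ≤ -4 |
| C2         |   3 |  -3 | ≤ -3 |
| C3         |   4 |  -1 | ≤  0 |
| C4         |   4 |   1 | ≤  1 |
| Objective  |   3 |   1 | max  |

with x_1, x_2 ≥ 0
C4 requires 4x_1 + x_2 ≤ 1, while C1 (-4x_1 - x_2 ≤ -4) is equivalent to 4x_1 + x_2 ≥ 4. Together they would need 4 ≤ 4x_1 + x_2 ≤ 1, which is impossible since 4 > 1. No point satisfies all constraints.

The feasible region is empty; the LP is infeasible.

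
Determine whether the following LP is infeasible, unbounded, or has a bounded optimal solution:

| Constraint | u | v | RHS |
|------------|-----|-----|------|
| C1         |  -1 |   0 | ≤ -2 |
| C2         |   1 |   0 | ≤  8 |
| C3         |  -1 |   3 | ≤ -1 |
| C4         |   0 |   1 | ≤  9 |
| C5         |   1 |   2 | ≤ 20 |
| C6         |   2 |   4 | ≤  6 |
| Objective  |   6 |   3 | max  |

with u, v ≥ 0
The point (3, 0) satisfies every constraint, so the LP is feasible; the constraints give u ≤ 8 and v ≤ 9, which with u, v ≥ 0 keep the feasible region inside a bounded box. A feasible, bounded LP attains a finite optimum at a vertex.

Bounded optimum: z* = 18 at (3, 0).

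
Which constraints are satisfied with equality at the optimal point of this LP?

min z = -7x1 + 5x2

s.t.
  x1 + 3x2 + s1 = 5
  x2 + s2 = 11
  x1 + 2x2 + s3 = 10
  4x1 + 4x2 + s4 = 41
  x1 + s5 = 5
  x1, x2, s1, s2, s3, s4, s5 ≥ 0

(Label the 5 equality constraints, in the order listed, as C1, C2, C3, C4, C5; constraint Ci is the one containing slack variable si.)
Optimal: x1 = 5, x2 = 0
Slack at optimum:
  C1: slack = 0 (binding)
  C2: slack = 11
  C3: slack = 5
  C4: slack = 21
  C5: slack = 0 (binding)
  x1 ≥ 0: x1 = 5
  x2 ≥ 0: x2 = 0 (binding)
Binding constraints: C1, C5, x2 ≥ 0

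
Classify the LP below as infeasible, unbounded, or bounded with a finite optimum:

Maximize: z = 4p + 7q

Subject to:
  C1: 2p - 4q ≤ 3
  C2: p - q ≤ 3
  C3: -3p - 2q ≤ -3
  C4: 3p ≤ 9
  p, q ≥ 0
Feasible point: (1, 0) satisfies every constraint, so the LP is feasible.
Direction d = (0, 1): for each constraint row a, a·d ≤ 0 —
  (2)(0) + (-4)(1) = -4 ≤ 0
  (1)(0) + (-1)(1) = -1 ≤ 0
  (-3)(0) + (-2)(1) = -2 ≤ 0
  (3)(0) + (0)(1) = 0 ≤ 0
and d ≥ 0, so (1, 0) + t·d stays feasible for every t ≥ 0. Along this ray z = 4p + 7q changes by 7 per unit t, so z → +∞.

Unbounded: there is a feasible ray along which z → +∞.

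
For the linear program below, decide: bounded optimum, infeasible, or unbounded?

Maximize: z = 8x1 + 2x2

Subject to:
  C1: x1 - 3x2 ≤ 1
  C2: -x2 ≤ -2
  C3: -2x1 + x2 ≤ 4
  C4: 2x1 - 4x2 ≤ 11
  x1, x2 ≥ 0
Feasible point: (0, 2) satisfies every constraint, so the LP is feasible.
Direction d = (1, 1): for each constraint row a, a·d ≤ 0 —
  (1)(1) + (-3)(1) = -2 ≤ 0
  (0)(1) + (-1)(1) = -1 ≤ 0
  (-2)(1) + (1)(1) = -1 ≤ 0
  (2)(1) + (-4)(1) = -2 ≤ 0
and d ≥ 0, so (0, 2) + t·d stays feasible for every t ≥ 0. Along this ray z = 8x1 + 2x2 changes by 10 per unit t, so z → +∞.

Unbounded — the objective can increase without bound over the feasible region.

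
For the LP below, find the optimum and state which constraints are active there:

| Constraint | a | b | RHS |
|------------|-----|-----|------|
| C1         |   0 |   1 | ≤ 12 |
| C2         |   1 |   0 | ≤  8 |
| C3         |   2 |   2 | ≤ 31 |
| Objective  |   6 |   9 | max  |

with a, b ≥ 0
Optimal: a = 3.5, b = 12
Slack at optimum:
  C1: slack = 0 (binding)
  C2: slack = 4.5
  C3: slack = 0 (binding)
  a ≥ 0: a = 3.5
  b ≥ 0: b = 12
Binding constraints: C1, C3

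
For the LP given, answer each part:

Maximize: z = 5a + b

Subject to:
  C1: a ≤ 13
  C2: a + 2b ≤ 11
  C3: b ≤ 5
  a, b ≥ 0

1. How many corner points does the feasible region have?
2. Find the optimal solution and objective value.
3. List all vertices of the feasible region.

1. 4
2. a = 11, b = 0, z = 55
3. (0, 0), (11, 0), (1, 5), (0, 5)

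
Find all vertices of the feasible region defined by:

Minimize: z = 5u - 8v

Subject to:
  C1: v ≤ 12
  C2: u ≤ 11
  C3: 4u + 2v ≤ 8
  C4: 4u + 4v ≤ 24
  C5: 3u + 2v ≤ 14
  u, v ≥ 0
Each vertex is the intersection of two constraint boundaries that also satisfies all remaining constraints:
  u = 0 and v = 0 → (0, 0)
  4u + 2v = 8 and v = 0 → (2, 0)
  4u + 2v = 8 and u = 0 → (0, 4)

Vertices: (0, 0), (2, 0), (0, 4)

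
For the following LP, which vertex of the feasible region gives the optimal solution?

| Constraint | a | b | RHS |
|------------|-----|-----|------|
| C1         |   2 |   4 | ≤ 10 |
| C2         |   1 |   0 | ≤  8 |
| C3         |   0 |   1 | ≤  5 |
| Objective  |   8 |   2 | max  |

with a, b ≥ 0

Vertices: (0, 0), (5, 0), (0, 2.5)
Evaluating z = 8a + 2b at each vertex:
  (0, 0): z = 0
  (5, 0): z = 40
  (0, 2.5): z = 5

The largest value is z = 40, attained at (5, 0).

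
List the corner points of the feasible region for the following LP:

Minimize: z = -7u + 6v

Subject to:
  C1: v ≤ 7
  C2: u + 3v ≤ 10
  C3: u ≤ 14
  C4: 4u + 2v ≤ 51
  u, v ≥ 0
Each vertex is the intersection of two constraint boundaries that also satisfies all remaining constraints:
  u = 0 and v = 0 → (0, 0)
  u + 3v = 10 and v = 0 → (10, 0)
  u + 3v = 10 and u = 0 → (0, 3.333)

Vertices: (0, 0), (10, 0), (0, 3.333)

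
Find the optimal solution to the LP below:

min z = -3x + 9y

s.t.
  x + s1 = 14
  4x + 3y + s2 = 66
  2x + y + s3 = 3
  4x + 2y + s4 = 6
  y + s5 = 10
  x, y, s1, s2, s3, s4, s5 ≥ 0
Each vertex is the intersection of two constraint boundaries that also satisfies all remaining constraints:
  x = 0 and y = 0 → (0, 0)
  2x + y = 3 and y = 0 → (1.5, 0)
  2x + y = 3 and x = 0 → (0, 3)

Evaluating z = -3x + 9y at each vertex:
  (0, 0): z = 0
  (1.5, 0): z = -4.5
  (0, 3): z = 27

The minimum is at (1.5, 0) with z = -4.5.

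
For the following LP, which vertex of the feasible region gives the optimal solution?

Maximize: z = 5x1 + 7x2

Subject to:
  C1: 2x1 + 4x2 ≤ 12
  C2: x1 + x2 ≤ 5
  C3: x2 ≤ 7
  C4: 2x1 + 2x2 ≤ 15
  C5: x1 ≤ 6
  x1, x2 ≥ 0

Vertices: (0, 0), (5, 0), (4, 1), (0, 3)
(4, 1) with z = 27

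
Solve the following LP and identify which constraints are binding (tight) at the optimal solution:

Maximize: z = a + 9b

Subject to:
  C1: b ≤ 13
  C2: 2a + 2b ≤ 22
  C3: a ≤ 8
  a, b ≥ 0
Optimal: a = 0, b = 11
Slack at optimum:
  C1: slack = 2
  C2: slack = 0 (binding)
  C3: slack = 8
  a ≥ 0: a = 0 (binding)
  b ≥ 0: b = 11
Binding constraints: C2, a ≥ 0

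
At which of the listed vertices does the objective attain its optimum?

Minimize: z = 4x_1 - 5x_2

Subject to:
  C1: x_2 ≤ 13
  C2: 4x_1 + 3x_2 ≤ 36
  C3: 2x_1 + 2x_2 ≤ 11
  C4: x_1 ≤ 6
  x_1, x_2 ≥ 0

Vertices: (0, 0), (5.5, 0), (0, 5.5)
Evaluating z = 4x_1 - 5x_2 at each vertex:
  (0, 0): z = 0
  (5.5, 0): z = 22
  (0, 5.5): z = -27.5

The smallest value is z = -27.5, attained at (0, 5.5).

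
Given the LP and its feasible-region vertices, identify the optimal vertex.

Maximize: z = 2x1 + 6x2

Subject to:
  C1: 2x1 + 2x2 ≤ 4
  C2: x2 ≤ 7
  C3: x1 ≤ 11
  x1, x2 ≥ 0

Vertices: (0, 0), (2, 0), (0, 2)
Evaluating z = 2x1 + 6x2 at each vertex:
  (0, 0): z = 0
  (2, 0): z = 4
  (0, 2): z = 12

The largest value is z = 12, attained at (0, 2).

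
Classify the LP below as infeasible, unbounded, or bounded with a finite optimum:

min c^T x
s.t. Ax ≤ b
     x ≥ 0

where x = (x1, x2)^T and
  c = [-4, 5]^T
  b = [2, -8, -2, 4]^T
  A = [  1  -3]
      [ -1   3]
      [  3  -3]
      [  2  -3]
One constraint requires x1 - 3x2 ≤ 2, while the constraint -x1 + 3x2 ≤ -8 is equivalent to x1 - 3x2 ≥ 8. Together they would need 8 ≤ x1 - 3x2 ≤ 2, which is impossible since 8 > 2. No point satisfies all constraints.

Infeasible — the constraint set is empty.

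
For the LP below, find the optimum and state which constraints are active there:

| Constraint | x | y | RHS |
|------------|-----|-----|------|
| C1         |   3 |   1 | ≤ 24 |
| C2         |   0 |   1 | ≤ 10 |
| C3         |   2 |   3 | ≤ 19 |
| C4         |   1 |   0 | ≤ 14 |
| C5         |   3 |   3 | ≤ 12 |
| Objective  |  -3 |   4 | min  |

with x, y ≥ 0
Optimal: x = 4, y = 0
Binding: C5, y ≥ 0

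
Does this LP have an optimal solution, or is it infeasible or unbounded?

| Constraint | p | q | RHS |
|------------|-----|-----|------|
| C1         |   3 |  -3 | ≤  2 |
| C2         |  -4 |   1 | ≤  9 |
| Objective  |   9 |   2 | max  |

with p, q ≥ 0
Feasible point: (0, 0) satisfies every constraint, so the LP is feasible.
Direction d = (1, 1): for each constraint row a, a·d ≤ 0 —
  (3)(1) + (-3)(1) = 0 ≤ 0
  (-4)(1) + (1)(1) = -3 ≤ 0
and d ≥ 0, so (0, 0) + t·d stays feasible for every t ≥ 0. Along this ray z = 9p + 2q changes by 11 per unit t, so z → +∞.

The LP is unbounded; z can be made arbitrarily large.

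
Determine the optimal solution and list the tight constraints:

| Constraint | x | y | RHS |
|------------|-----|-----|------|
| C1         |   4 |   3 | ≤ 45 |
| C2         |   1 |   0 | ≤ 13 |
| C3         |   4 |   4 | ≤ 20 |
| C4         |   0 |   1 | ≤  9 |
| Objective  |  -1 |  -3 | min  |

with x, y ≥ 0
Optimal: x = 0, y = 5
Slack at optimum:
  C1: slack = 30
  C2: slack = 13
  C3: slack = 0 (binding)
  C4: slack = 4
  x ≥ 0: x = 0 (binding)
  y ≥ 0: y = 5
Binding constraints: C3, x ≥ 0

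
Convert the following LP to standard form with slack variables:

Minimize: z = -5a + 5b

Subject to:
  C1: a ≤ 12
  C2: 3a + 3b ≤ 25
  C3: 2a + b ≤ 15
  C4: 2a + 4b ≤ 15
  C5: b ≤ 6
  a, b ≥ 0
min z = -5a + 5b

s.t.
  a + s1 = 12
  3a + 3b + s2 = 25
  2a + b + s3 = 15
  2a + 4b + s4 = 15
  b + s5 = 6
  a, b, s1, s2, s3, s4, s5 ≥ 0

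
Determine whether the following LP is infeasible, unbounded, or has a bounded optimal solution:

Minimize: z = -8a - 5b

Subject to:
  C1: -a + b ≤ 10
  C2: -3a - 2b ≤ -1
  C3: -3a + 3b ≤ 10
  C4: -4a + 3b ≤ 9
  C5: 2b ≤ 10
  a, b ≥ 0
Feasible point: (0, 1) satisfies every constraint, so the LP is feasible.
Direction d = (1, 0): for each constraint row a, a·d ≤ 0 —
  (-1)(1) + (1)(0) = -1 ≤ 0
  (-3)(1) + (-2)(0) = -3 ≤ 0
  (-3)(1) + (3)(0) = -3 ≤ 0
  (-4)(1) + (3)(0) = -4 ≤ 0
  (0)(1) + (2)(0) = 0 ≤ 0
and d ≥ 0, so (0, 1) + t·d stays feasible for every t ≥ 0. Along this ray z = -8a - 5b changes by -8 per unit t, so z → −∞.

Unbounded — the objective can decrease without bound over the feasible region.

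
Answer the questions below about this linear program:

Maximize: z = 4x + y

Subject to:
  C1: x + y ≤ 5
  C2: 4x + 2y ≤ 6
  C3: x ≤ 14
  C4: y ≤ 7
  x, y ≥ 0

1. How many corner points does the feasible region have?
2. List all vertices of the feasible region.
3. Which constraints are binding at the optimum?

1. 3
2. (0, 0), (1.5, 0), (0, 3)
3. C2, y ≥ 0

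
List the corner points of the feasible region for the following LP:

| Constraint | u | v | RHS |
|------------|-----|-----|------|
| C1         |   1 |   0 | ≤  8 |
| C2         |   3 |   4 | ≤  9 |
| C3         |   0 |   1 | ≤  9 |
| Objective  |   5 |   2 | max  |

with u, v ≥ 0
Each vertex is the intersection of two constraint boundaries that also satisfies all remaining constraints:
  u = 0 and v = 0 → (0, 0)
  3u + 4v = 9 and v = 0 → (3, 0)
  3u + 4v = 9 and u = 0 → (0, 2.25)

Vertices: (0, 0), (3, 0), (0, 2.25)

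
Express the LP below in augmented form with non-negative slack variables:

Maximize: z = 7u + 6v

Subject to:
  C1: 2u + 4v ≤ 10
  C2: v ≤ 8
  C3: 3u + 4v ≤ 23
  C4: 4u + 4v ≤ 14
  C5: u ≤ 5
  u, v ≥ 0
max z = 7u + 6v

s.t.
  2u + 4v + s1 = 10
  v + s2 = 8
  3u + 4v + s3 = 23
  4u + 4v + s4 = 14
  u + s5 = 5
  u, v, s1, s2, s3, s4, s5 ≥ 0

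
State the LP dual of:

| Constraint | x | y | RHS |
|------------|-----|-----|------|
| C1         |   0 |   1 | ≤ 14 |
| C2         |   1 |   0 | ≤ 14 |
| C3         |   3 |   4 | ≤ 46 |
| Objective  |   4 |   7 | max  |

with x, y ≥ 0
Minimize: z = 14y1 + 14y2 + 46y3

Subject to:
  C1: -y2 - 3y3 ≤ -4
  C2: -y1 - 4y3 ≤ -7
  y1, y2, y3 ≥ 0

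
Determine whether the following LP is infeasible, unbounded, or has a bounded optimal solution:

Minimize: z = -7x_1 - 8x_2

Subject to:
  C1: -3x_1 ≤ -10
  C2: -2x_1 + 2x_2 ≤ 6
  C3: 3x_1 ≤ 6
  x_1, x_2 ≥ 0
C3 requires 3x_1 ≤ 6, while C1 (-3x_1 ≤ -10) is equivalent to 3x_1 ≥ 10. Together they would need 10 ≤ 3x_1 ≤ 6, which is impossible since 10 > 6. No point satisfies all constraints.

Infeasible — the constraint set is empty.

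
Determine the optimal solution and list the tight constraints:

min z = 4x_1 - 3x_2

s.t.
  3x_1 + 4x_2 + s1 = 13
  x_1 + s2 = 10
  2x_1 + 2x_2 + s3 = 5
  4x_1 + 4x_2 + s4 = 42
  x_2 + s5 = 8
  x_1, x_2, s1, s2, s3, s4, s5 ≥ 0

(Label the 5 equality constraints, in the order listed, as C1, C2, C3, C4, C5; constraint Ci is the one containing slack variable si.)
Optimal: x_1 = 0, x_2 = 2.5
Slack at optimum:
  C1: slack = 3
  C2: slack = 10
  C3: slack = 0 (binding)
  C4: slack = 32
  C5: slack = 5.5
  x_1 ≥ 0: x_1 = 0 (binding)
  x_2 ≥ 0: x_2 = 2.5
Binding constraints: C3, x_1 ≥ 0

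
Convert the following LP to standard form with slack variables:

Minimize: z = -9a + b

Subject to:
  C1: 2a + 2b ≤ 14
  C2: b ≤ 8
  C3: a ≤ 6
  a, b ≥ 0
min z = -9a + b

s.t.
  2a + 2b + s1 = 14
  b + s2 = 8
  a + s3 = 6
  a, b, s1, s2, s3 ≥ 0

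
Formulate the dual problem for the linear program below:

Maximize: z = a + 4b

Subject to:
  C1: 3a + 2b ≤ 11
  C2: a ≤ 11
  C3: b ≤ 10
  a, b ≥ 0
Minimize: z = 11y1 + 11y2 + 10y3

Subject to:
  C1: -3y1 - y2 ≤ -1
  C2: -2y1 - y3 ≤ -4
  y1, y2, y3 ≥ 0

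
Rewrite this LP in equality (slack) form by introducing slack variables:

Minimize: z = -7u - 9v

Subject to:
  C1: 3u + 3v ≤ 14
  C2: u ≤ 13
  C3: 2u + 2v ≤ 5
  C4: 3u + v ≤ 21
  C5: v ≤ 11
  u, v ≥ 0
min z = -7u - 9v

s.t.
  3u + 3v + s1 = 14
  u + s2 = 13
  2u + 2v + s3 = 5
  3u + v + s4 = 21
  v + s5 = 11
  u, v, s1, s2, s3, s4, s5 ≥ 0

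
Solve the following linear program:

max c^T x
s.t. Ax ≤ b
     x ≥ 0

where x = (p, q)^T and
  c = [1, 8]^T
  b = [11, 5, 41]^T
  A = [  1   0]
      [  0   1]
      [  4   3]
Each vertex is the intersection of two constraint boundaries that also satisfies all remaining constraints:
  p = 0 and q = 0 → (0, 0)
  4p + 3q = 41 and q = 0 → (10.25, 0)
  q = 5 and 4p + 3q = 41 → (6.5, 5)
  q = 5 and p = 0 → (0, 5)

Evaluating z = p + 8q at each vertex:
  (0, 0): z = 0
  (10.25, 0): z = 10.25
  (6.5, 5): z = 46.5
  (0, 5): z = 40

The maximum is at (6.5, 5) with z = 46.5.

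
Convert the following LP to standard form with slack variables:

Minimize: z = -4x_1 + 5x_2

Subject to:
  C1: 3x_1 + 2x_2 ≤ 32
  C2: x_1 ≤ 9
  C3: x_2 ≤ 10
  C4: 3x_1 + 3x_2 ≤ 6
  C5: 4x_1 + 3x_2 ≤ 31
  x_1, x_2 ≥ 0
min z = -4x_1 + 5x_2

s.t.
  3x_1 + 2x_2 + s1 = 32
  x_1 + s2 = 9
  x_2 + s3 = 10
  3x_1 + 3x_2 + s4 = 6
  4x_1 + 3x_2 + s5 = 31
  x_1, x_2, s1, s2, s3, s4, s5 ≥ 0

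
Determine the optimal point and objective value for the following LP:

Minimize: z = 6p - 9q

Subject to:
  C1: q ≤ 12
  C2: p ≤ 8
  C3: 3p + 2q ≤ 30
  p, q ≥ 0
Each vertex is the intersection of two constraint boundaries that also satisfies all remaining constraints:
  p = 0 and q = 0 → (0, 0)
  p = 8 and q = 0 → (8, 0)
  p = 8 and 3p + 2q = 30 → (8, 3)
  q = 12 and 3p + 2q = 30 → (2, 12)
  q = 12 and p = 0 → (0, 12)

Evaluating z = 6p - 9q at each vertex:
  (0, 0): z = 0
  (8, 0): z = 48
  (8, 3): z = 21
  (2, 12): z = -96
  (0, 12): z = -108

The minimum is at (0, 12) with z = -108.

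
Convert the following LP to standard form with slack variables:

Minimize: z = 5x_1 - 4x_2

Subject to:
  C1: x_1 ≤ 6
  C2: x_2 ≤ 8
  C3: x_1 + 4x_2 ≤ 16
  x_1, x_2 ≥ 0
min z = 5x_1 - 4x_2

s.t.
  x_1 + s1 = 6
  x_2 + s2 = 8
  x_1 + 4x_2 + s3 = 16
  x_1, x_2, s1, s2, s3 ≥ 0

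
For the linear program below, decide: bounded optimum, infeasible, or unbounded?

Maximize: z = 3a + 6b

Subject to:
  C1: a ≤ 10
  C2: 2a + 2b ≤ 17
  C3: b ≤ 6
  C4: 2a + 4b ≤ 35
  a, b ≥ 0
The point (2.5, 6) satisfies every constraint, so the LP is feasible; the constraints give a ≤ 10 and b ≤ 6, which with a, b ≥ 0 keep the feasible region inside a bounded box. A feasible, bounded LP attains a finite optimum at a vertex.

Evaluating z = 3a + 6b at each vertex:
  (0, 0): z = 0
  (8.5, 0): z = 25.5
  (2.5, 6): z = 43.5
  (0, 6): z = 36

Feasible with finite optimum z* = 43.5 at (2.5, 6).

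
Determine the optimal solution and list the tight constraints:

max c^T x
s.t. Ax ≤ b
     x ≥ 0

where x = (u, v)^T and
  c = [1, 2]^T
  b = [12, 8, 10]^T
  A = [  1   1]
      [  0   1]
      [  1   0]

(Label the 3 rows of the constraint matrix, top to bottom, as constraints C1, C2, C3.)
Optimal: u = 4, v = 8
Binding: C1, C2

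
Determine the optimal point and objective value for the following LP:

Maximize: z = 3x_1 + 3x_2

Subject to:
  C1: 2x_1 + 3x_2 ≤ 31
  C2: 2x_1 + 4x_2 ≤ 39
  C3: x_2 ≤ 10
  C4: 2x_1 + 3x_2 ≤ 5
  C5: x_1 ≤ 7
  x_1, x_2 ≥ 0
Each vertex is the intersection of two constraint boundaries that also satisfies all remaining constraints:
  x_1 = 0 and x_2 = 0 → (0, 0)
  2x_1 + 3x_2 = 5 and x_2 = 0 → (2.5, 0)
  2x_1 + 3x_2 = 5 and x_1 = 0 → (0, 1.667)

Evaluating z = 3x_1 + 3x_2 at each vertex:
  (0, 0): z = 0
  (2.5, 0): z = 7.5
  (0, 1.667): z = 5

The maximum is at (2.5, 0) with z = 7.5.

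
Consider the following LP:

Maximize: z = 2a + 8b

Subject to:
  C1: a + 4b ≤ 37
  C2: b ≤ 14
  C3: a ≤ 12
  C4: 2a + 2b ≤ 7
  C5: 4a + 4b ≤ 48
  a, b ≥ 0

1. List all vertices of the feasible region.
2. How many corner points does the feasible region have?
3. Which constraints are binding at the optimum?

1. (0, 0), (3.5, 0), (0, 3.5)
2. 3
3. C4, a ≥ 0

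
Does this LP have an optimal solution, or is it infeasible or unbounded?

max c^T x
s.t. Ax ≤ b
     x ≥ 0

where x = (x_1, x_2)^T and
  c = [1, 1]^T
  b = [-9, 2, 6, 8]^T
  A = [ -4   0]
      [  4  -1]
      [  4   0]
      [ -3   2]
One constraint requires 4x_1 ≤ 6, while the constraint -4x_1 ≤ -9 is equivalent to 4x_1 ≥ 9. Together they would need 9 ≤ 4x_1 ≤ 6, which is impossible since 9 > 6. No point satisfies all constraints.

Infeasible: no point satisfies all constraints simultaneously.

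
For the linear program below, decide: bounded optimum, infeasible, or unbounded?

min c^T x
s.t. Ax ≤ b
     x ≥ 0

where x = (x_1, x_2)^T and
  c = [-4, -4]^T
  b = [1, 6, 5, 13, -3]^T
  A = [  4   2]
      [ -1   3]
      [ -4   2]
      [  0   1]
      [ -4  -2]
One constraint requires 4x_1 + 2x_2 ≤ 1, while the constraint -4x_1 - 2x_2 ≤ -3 is equivalent to 4x_1 + 2x_2 ≥ 3. Together they would need 3 ≤ 4x_1 + 2x_2 ≤ 1, which is impossible since 3 > 1. No point satisfies all constraints.

Infeasible — the constraint set is empty.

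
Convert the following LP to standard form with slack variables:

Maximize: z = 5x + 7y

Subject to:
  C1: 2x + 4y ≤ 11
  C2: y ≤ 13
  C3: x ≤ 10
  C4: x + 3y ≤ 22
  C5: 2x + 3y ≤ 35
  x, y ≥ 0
max z = 5x + 7y

s.t.
  2x + 4y + s1 = 11
  y + s2 = 13
  x + s3 = 10
  x + 3y + s4 = 22
  2x + 3y + s5 = 35
  x, y, s1, s2, s3, s4, s5 ≥ 0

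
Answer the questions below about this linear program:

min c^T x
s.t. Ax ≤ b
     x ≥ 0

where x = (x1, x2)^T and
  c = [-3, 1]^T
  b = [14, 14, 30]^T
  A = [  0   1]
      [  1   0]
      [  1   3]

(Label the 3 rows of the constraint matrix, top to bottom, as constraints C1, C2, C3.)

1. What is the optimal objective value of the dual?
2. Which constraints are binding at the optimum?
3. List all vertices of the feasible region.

1. -42 (by strong duality, equal to the primal optimum)
2. C2, x2 ≥ 0
3. (0, 0), (14, 0), (14, 5.333), (0, 10)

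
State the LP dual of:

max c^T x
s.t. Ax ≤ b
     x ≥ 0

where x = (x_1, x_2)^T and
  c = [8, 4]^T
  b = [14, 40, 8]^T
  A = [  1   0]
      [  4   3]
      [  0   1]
Minimize: z = 14y1 + 40y2 + 8y3

Subject to:
  C1: -y1 - 4y2 ≤ -8
  C2: -3y2 - y3 ≤ -4
  y1, y2, y3 ≥ 0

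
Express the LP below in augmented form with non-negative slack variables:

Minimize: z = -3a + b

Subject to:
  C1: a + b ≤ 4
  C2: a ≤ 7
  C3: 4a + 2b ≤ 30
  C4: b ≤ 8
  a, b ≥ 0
min z = -3a + b

s.t.
  a + b + s1 = 4
  a + s2 = 7
  4a + 2b + s3 = 30
  b + s4 = 8
  a, b, s1, s2, s3, s4 ≥ 0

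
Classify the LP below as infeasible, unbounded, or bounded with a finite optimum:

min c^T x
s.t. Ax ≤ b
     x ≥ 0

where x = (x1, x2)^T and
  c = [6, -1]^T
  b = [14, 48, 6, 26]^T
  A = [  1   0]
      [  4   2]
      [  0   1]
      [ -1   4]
The point (0, 6) satisfies every constraint, so the LP is feasible; the constraints give x1 ≤ 14 and x2 ≤ 6, which with x1, x2 ≥ 0 keep the feasible region inside a bounded box. A feasible, bounded LP attains a finite optimum at a vertex.

Evaluating z = 6x1 - x2 at each vertex:
  (0, 0): z = 0
  (12, 0): z = 72
  (9, 6): z = 48
  (0, 6): z = -6

Feasible with finite optimum z* = -6 at (0, 6).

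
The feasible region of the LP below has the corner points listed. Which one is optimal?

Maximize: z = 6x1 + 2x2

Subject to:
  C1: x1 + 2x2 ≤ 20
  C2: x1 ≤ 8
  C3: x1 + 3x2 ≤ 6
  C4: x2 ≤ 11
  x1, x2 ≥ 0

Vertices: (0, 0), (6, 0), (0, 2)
Evaluating z = 6x1 + 2x2 at each vertex:
  (0, 0): z = 0
  (6, 0): z = 36
  (0, 2): z = 4

The largest value is z = 36, attained at (6, 0).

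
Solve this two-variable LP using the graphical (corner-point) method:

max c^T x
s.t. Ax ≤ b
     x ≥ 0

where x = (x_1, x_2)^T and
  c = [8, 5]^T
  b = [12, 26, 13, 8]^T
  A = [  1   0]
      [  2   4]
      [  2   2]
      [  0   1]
x_1 = 6.5, x_2 = 0, z = 52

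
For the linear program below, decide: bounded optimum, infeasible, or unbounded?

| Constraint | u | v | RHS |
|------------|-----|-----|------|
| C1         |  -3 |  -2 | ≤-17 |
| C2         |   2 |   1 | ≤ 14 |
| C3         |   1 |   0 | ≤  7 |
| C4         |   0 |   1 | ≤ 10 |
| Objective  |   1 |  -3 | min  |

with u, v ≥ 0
The point (0, 10) satisfies every constraint, so the LP is feasible; the constraints give u ≤ 7 and v ≤ 10, which with u, v ≥ 0 keep the feasible region inside a bounded box. A feasible, bounded LP attains a finite optimum at a vertex.

Bounded optimum: z* = -30 at (0, 10).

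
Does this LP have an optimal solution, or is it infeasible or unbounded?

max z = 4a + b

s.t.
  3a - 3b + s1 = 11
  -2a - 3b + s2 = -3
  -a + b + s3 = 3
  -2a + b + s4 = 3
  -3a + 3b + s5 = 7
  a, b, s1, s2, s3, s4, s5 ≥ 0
Feasible point: (0, 1) satisfies every constraint, so the LP is feasible.
Direction d = (1, 1): for each constraint row a, a·d ≤ 0 —
  (3)(1) + (-3)(1) = 0 ≤ 0
  (-2)(1) + (-3)(1) = -5 ≤ 0
  (-1)(1) + (1)(1) = 0 ≤ 0
  (-2)(1) + (1)(1) = -1 ≤ 0
  (-3)(1) + (3)(1) = 0 ≤ 0
and d ≥ 0, so (0, 1) + t·d stays feasible for every t ≥ 0. Along this ray z = 4a + b changes by 5 per unit t, so z → +∞.

Unbounded: there is a feasible ray along which z → +∞.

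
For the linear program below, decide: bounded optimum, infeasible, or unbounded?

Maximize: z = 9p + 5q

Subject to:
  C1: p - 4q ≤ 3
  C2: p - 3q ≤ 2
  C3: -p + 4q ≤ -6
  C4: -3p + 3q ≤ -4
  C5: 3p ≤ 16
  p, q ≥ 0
C1 requires p - 4q ≤ 3, while C3 (-p + 4q ≤ -6) is equivalent to p - 4q ≥ 6. Together they would need 6 ≤ p - 4q ≤ 3, which is impossible since 6 > 3. No point satisfies all constraints.

Infeasible: no point satisfies all constraints simultaneously.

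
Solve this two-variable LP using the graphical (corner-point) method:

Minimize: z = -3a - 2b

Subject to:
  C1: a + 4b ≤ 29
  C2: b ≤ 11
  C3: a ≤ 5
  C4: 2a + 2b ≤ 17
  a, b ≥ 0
a = 5, b = 3.5, z = -22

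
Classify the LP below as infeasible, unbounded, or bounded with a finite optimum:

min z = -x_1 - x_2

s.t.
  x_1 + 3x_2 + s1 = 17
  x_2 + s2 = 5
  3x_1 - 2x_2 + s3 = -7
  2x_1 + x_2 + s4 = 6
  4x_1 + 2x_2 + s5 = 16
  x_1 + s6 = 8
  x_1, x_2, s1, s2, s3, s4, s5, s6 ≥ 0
The point (0.5, 5) satisfies every constraint, so the LP is feasible; the constraints give x_1 ≤ 8 and x_2 ≤ 5, which with x_1, x_2 ≥ 0 keep the feasible region inside a bounded box. A feasible, bounded LP attains a finite optimum at a vertex.

The LP has an optimal solution: (0.5, 5) with z = -5.5.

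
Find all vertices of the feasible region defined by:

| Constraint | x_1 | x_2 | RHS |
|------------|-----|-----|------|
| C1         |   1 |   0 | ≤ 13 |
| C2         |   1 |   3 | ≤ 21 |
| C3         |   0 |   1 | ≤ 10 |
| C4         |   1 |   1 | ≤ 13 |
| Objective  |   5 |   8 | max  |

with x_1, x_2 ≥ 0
Each vertex is the intersection of two constraint boundaries that also satisfies all remaining constraints:
  x_1 = 0 and x_2 = 0 → (0, 0)
  x_1 = 13 and x_1 + x_2 = 13 → (13, 0)
  x_1 + 3x_2 = 21 and x_1 + x_2 = 13 → (9, 4)
  x_1 + 3x_2 = 21 and x_1 = 0 → (0, 7)

Vertices: (0, 0), (13, 0), (9, 4), (0, 7)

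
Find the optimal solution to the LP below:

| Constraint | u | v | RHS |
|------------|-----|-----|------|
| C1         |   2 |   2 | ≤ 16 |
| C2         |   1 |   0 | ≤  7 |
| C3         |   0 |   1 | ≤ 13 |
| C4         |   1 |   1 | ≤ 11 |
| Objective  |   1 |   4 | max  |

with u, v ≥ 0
Each vertex is the intersection of two constraint boundaries that also satisfies all remaining constraints:
  u = 0 and v = 0 → (0, 0)
  u = 7 and v = 0 → (7, 0)
  2u + 2v = 16 and u = 7 → (7, 1)
  2u + 2v = 16 and u = 0 → (0, 8)

Evaluating z = u + 4v at each vertex:
  (0, 0): z = 0
  (7, 0): z = 7
  (7, 1): z = 11
  (0, 8): z = 32

The maximum is at (0, 8) with z = 32.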